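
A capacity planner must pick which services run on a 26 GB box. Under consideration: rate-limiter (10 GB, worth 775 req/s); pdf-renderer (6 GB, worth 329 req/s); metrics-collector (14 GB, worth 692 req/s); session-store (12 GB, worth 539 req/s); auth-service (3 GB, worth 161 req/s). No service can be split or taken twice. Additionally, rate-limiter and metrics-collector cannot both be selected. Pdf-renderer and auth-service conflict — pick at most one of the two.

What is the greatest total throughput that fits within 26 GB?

1475

Best packing: rate-limiter + session-store + auth-service — 25 GB, 1475 total.
Every other selection either busts 26 GB or breaks a pairing rule or fails to beat 1475.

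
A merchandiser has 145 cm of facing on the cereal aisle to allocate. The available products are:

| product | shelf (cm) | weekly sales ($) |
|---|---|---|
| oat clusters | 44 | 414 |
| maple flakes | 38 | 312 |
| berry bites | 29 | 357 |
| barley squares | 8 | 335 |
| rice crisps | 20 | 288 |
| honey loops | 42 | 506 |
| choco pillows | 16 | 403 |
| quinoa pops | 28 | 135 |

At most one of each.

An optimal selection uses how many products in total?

6

The maximum weekly sales within 145 cm is 2024.
One optimal bundle: berry bites + barley squares + rice crisps + honey loops + choco pillows + quinoa pops (143 cm).
Any selection reaching 2024 contains exactly 6 products.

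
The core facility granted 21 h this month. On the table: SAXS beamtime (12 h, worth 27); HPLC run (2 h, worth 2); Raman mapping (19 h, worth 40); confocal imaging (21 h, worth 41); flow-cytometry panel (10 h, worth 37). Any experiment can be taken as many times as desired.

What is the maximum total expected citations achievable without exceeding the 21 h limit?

74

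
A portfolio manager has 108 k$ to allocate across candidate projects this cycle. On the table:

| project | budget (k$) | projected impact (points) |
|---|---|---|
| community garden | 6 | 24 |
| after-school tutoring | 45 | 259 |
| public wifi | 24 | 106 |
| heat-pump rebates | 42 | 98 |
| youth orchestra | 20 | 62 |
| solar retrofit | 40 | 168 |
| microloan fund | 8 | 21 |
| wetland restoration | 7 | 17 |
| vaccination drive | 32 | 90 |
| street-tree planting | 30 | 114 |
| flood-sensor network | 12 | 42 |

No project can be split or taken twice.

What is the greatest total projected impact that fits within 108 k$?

503

The ratio ordering already packs tightly: community garden + after-school tutoring + public wifi + street-tree planting, 105 k$, 503.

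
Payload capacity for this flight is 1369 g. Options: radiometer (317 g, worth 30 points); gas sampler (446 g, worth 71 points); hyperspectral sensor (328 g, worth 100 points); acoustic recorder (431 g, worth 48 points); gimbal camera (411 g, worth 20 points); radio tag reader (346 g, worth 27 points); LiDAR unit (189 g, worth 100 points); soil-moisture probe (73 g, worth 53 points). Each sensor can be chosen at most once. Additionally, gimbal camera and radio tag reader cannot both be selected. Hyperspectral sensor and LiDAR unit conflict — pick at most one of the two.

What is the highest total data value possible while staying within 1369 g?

Best packing: gas sampler + hyperspectral sensor + acoustic recorder + soil-moisture probe — 1278 g, 272 total.
That's the maximum — no feasible swap from here does better than 272.

272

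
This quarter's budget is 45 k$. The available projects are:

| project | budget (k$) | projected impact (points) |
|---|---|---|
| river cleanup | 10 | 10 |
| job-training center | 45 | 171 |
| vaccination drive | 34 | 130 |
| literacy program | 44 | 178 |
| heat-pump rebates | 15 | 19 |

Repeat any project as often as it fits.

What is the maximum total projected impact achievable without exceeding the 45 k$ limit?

178

The ratio ordering already packs tightly: literacy program, 44 k$, 178.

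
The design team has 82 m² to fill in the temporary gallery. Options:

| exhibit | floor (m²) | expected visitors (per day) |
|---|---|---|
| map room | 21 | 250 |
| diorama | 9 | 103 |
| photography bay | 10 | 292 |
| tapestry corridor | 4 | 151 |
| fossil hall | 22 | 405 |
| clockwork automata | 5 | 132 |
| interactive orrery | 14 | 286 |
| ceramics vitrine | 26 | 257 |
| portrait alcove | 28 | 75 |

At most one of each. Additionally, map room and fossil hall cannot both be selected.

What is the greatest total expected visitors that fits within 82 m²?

1523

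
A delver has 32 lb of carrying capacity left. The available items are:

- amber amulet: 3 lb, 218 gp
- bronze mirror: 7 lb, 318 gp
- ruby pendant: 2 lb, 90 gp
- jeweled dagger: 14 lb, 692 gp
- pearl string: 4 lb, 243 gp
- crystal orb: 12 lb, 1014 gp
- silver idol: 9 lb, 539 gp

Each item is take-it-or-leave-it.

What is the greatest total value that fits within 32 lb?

2114

Greedy by ratio would take amber amulet + ruby pendant + pearl string + crystal orb + silver idol: 30 lb used, total 2104.
The 5 lb tied up in amber amulet and ruby pendant is better spent on bronze mirror — total rises to 2114 (32 lb).
Every other selection either busts 32 lb or fails to beat 2114.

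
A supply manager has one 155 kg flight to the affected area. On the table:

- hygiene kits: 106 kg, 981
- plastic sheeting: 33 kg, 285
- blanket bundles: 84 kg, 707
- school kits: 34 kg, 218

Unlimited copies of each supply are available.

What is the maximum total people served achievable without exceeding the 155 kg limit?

By people served per kg: hygiene kits 9.25, plastic sheeting 8.64, blanket bundles 8.42, school kits 6.41 lead.
A density-first pass picks hygiene kits + plastic sheeting — 1266 at 139 kg.
The 106 kg tied up in hygiene kits is better spent on plastic sheeting + blanket bundles — total rises to 1277 (150 kg).

1277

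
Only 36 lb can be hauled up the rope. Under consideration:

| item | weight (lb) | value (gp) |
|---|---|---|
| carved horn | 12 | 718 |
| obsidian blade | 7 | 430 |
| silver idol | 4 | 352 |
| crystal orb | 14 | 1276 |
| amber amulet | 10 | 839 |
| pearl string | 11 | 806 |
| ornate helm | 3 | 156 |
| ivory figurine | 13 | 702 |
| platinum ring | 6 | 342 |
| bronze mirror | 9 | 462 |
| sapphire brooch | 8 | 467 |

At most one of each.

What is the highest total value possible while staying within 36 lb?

2934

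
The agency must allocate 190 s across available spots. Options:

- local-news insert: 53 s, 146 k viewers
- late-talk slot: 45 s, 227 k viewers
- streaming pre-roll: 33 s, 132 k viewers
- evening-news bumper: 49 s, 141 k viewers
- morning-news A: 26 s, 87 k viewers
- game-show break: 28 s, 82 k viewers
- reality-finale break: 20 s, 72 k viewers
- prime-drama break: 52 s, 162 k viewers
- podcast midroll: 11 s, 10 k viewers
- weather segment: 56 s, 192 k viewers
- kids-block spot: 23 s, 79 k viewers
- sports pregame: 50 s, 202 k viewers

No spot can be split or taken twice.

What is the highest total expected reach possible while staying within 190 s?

753

Ranking by ratio (expected reach/s): late-talk slot 5.04, sports pregame 4.04, streaming pre-roll 4.00.
Filling by ratio: late-talk slot + streaming pre-roll + reality-finale break + podcast midroll + kids-block spot + sports pregame for 722, with 8 s left unused.
The 54 s tied up in reality-finale break and podcast midroll and kids-block spot is better spent on weather segment — total rises to 753 (184 s).
Next best is late-talk slot + reality-finale break + prime-drama break + kids-block spot + sports pregame at 742 (190 s) — short by 11.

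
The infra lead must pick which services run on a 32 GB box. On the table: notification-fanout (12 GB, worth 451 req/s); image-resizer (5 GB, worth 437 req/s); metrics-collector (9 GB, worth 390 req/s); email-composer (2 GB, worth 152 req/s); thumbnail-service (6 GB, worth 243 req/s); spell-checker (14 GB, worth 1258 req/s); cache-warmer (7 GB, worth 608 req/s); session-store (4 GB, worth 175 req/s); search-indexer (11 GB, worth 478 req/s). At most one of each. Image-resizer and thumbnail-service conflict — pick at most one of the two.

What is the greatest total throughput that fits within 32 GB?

Taking image-resizer + email-composer + spell-checker + cache-warmer + session-store: 32 GB used, 2630 in throughput.
No other feasible combination exceeds 2630.

2630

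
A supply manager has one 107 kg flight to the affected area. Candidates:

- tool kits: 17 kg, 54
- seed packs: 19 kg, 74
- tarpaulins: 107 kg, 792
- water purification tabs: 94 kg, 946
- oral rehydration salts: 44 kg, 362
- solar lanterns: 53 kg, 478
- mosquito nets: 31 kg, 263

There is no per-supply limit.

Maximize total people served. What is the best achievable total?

956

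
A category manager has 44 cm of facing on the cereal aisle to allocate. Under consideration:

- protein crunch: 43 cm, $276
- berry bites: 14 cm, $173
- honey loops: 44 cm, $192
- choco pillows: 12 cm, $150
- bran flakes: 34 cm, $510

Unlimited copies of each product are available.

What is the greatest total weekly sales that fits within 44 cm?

Ranking by ratio (weekly sales/cm): bran flakes 15.00, choco pillows 12.50, berry bites 12.36.
The ratio heuristic lands on bran flakes (510) but leaves 10 cm idle.
Replace bran flakes with 3×berry bites: the trade gains 9 net, giving 519 at 42 cm.
No other feasible combination exceeds 519.

519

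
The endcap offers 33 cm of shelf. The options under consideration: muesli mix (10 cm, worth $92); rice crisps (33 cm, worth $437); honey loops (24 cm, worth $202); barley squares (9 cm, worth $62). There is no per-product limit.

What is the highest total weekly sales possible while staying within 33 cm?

Density check — rice crisps 13.24, muesli mix 9.20, honey loops 8.42, barley squares 6.89 are the best per cm.
Rice crisps uses 33 of the 33 cm and totals 437.
No other feasible combination exceeds 437.

437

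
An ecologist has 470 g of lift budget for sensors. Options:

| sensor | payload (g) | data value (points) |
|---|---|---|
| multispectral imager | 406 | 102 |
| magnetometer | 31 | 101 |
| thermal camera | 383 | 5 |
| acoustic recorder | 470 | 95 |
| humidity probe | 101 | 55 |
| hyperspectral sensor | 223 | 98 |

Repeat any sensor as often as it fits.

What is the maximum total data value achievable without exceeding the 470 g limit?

15×magnetometer uses 465 of the 470 g and totals 1515.
Every other selection either busts 470 g or fails to beat 1515.

1515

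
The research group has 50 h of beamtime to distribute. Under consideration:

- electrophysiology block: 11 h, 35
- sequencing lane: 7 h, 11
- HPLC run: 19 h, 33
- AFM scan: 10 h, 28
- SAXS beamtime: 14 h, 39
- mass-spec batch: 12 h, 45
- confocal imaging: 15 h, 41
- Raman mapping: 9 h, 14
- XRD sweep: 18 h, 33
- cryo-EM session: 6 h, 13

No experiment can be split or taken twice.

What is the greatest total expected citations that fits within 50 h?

149

By expected citations per h: mass-spec batch 3.75, electrophysiology block 3.18, AFM scan 2.80, SAXS beamtime 2.79 lead.
The ratio heuristic lands on electrophysiology block + AFM scan + SAXS beamtime + mass-spec batch (147) but leaves 3 h idle.
Replace SAXS beamtime with confocal imaging: the trade gains 2 net, giving 149 at 48 h.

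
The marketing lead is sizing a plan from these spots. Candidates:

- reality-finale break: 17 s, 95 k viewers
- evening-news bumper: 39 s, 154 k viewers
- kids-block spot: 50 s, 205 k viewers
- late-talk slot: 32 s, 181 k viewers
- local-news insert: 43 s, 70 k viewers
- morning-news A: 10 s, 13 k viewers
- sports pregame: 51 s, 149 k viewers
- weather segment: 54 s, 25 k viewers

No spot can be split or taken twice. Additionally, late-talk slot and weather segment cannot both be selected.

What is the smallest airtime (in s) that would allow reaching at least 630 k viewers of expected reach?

Look for the lowest-airtime combination reaching 630.
reality-finale break + evening-news bumper + kids-block spot + late-talk slot reaches 635 using 138 s.
Any bundle with less than 138 s falls short of 630.

138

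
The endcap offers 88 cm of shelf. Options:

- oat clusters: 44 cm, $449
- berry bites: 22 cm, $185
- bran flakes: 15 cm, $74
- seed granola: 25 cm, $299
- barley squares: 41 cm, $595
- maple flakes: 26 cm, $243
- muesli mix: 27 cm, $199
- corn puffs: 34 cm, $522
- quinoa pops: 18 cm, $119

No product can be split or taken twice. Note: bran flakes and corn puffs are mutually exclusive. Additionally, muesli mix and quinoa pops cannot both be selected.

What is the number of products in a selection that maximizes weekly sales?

2

Best achievable weekly sales is 1117.
One optimal bundle: barley squares + corn puffs (75 cm).
Every optimal selection uses 2 products.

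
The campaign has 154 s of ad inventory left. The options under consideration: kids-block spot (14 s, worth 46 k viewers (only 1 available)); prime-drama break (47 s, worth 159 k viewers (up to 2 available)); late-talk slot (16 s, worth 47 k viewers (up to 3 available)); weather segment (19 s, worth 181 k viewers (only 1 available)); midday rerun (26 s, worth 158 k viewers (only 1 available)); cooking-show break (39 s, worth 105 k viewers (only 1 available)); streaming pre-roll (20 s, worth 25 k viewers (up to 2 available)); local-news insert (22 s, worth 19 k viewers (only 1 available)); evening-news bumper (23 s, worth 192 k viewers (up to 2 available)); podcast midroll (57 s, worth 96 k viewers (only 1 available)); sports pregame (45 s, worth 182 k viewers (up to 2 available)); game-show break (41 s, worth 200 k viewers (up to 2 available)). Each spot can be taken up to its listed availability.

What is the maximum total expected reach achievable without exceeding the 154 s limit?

By expected reach per s: weather segment 9.53, evening-news bumper 8.35, midday rerun 6.08 lead.
A density-first pass picks kids-block spot + weather segment + midday rerun + 2×evening-news bumper + game-show break — 969 at 146 s.
Dropping kids-block spot frees 14 s; slotting in late-talk slot (16 s) lifts the total to 970 at 148 s.

970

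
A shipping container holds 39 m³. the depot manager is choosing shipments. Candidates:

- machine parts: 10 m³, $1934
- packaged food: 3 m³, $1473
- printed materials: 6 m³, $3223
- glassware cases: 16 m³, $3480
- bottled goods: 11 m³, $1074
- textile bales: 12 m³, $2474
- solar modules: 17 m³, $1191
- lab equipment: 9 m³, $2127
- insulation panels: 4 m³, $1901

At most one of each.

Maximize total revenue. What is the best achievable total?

Density check — printed materials 537.17, packaged food 491.00, insulation panels 475.25, lab equipment 236.33 are the best per m³.
Packaged food + printed materials + glassware cases + lab equipment + insulation panels uses 38 of the 39 m³ and totals 12204.

12204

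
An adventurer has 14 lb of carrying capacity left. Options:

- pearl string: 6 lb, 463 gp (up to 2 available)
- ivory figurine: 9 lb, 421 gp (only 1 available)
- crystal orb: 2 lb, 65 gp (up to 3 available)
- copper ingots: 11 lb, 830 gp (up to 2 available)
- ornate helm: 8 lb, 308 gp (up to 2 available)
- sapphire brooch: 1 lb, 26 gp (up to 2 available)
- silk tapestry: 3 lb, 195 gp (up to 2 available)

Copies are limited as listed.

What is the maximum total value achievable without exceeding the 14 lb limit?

1025

Greedy by ratio would take 2×pearl string + crystal orb: 14 lb used, total 991.
Dropping 2×pearl string and crystal orb frees 14 lb; slotting in copper ingots + silk tapestry (14 lb) lifts the total to 1025 at 14 lb.
Every other selection either busts 14 lb or exceeds an availability limit or fails to beat 1025.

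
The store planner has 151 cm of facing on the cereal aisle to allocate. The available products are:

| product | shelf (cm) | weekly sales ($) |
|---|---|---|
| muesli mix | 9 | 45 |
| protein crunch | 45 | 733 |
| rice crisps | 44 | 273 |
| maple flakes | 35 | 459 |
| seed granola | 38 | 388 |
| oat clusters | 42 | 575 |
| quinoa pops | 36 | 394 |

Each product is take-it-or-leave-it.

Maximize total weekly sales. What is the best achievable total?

By weekly sales per cm: protein crunch 16.29, oat clusters 13.69, maple flakes 13.11 lead.
Taking the top-ratio products first gives muesli mix + protein crunch + maple flakes + oat clusters for 1812 (131 cm).
Replace muesli mix and protein crunch with seed granola + quinoa pops: the trade gains 4 net, giving 1816 at 151 cm.
Runner-up muesli mix + protein crunch + maple flakes + oat clusters tops out at 1812.

1816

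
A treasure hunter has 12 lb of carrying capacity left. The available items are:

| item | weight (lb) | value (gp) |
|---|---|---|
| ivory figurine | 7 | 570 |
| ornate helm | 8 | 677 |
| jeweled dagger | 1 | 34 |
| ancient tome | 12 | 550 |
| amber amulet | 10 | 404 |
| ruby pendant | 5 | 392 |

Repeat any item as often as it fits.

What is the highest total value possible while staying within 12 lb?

962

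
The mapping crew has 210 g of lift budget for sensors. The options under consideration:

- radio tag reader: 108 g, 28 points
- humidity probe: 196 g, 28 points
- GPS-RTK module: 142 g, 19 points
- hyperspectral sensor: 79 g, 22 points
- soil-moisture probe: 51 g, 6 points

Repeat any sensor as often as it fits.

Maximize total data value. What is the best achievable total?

Best packing: radio tag reader + hyperspectral sensor — 187 g, 50 total.

50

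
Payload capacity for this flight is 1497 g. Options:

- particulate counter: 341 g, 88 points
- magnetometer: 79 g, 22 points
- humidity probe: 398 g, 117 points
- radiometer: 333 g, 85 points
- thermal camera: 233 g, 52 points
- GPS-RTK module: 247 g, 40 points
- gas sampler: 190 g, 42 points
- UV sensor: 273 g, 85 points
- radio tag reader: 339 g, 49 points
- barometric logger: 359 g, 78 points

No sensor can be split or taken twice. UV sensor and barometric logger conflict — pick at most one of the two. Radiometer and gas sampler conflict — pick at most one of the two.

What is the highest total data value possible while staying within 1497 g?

397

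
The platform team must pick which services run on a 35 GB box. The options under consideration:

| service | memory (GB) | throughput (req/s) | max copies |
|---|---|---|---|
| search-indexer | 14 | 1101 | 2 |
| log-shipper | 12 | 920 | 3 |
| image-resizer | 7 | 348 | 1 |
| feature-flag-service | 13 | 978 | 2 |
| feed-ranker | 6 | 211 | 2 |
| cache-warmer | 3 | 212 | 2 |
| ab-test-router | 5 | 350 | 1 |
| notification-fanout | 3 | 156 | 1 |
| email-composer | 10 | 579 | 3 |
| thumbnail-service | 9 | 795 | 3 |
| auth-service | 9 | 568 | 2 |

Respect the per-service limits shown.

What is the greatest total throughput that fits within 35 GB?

2947

Ranking by ratio (throughput/GB): thumbnail-service 88.33, search-indexer 78.64, log-shipper 76.67, feature-flag-service 75.23.
A density-first pass picks 2×cache-warmer + 3×thumbnail-service — 2809 at 33 GB.
Replace cache-warmer with ab-test-router: the trade gains 138 net, giving 2947 at 35 GB.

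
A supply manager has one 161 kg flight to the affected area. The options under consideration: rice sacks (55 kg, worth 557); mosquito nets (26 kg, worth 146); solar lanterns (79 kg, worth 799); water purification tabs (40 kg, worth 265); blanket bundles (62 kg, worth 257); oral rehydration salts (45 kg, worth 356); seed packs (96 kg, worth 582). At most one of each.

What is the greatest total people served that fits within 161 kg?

1502

Best packing: rice sacks + mosquito nets + solar lanterns — 160 kg, 1502 total.
An exhaustive check of the 128 subsets confirms 1502.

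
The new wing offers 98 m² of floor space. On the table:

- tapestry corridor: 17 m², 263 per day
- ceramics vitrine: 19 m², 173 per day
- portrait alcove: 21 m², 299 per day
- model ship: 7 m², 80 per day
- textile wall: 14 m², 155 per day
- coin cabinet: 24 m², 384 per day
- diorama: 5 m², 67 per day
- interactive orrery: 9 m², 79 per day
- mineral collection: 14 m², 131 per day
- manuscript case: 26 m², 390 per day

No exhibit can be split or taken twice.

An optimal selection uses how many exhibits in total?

5

Best achievable expected visitors is 1416.
tapestry corridor + portrait alcove + model ship + coin cabinet + manuscript case hits 1416 at 95 m².
Any selection reaching 1416 contains exactly 5 exhibits.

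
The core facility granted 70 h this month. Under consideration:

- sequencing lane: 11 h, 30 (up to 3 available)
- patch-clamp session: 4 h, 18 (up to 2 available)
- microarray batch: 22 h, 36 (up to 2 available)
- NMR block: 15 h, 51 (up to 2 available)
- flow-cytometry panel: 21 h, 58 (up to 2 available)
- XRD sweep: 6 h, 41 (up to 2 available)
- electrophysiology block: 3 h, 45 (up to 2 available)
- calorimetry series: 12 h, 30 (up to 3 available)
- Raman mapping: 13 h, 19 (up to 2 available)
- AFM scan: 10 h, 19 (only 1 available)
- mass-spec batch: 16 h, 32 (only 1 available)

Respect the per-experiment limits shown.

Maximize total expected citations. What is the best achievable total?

340

Best packing: 2×patch-clamp session + 2×NMR block + 2×XRD sweep + 2×electrophysiology block + calorimetry series — 68 h, 340 total.
The spare 2 h is too small for any remaining experiment, and no exchange beats 340.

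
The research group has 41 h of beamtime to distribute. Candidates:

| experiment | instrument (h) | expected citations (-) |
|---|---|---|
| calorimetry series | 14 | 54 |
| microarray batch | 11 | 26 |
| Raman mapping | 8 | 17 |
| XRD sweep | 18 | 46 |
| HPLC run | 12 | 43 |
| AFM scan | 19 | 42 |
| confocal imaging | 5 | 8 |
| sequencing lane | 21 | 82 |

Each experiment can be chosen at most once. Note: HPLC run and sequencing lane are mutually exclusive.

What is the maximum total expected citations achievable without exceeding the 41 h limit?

144

The ratio ordering already packs tightly: calorimetry series + confocal imaging + sequencing lane, 40 h, 144.
The closest alternative, calorimetry series + sequencing lane, reaches only 136.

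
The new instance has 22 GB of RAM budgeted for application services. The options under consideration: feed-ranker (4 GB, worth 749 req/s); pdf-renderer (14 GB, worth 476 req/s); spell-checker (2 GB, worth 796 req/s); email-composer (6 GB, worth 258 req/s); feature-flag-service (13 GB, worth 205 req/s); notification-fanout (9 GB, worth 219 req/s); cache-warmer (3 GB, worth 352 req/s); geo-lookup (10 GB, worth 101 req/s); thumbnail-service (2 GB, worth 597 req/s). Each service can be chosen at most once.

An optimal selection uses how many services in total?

Optimal total is 2752.
feed-ranker + spell-checker + email-composer + cache-warmer + thumbnail-service hits 2752 at 17 GB.
Any selection reaching 2752 contains exactly 5 services.

5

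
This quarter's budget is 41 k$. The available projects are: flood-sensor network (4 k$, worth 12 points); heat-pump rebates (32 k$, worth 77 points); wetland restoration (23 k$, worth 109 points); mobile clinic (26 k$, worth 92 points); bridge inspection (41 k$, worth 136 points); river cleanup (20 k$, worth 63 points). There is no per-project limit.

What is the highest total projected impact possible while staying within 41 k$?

157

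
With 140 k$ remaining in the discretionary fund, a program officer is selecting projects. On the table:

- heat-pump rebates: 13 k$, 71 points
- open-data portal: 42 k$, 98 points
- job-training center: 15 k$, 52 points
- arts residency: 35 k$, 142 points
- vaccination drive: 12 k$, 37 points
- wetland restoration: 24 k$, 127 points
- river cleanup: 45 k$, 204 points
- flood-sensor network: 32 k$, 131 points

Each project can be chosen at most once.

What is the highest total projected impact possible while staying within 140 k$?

Density check — heat-pump rebates 5.46, wetland restoration 5.29, river cleanup 4.53, flood-sensor network 4.09 are the best per k$.
Taking the top-ratio projects first gives heat-pump rebates + job-training center + wetland restoration + river cleanup + flood-sensor network for 585 (129 k$).
Dropping heat-pump rebates and job-training center frees 28 k$; slotting in arts residency (35 k$) lifts the total to 604 at 136 k$.
The closest alternative, heat-pump rebates + job-training center + arts residency + river cleanup + flood-sensor network, reaches only 600.

604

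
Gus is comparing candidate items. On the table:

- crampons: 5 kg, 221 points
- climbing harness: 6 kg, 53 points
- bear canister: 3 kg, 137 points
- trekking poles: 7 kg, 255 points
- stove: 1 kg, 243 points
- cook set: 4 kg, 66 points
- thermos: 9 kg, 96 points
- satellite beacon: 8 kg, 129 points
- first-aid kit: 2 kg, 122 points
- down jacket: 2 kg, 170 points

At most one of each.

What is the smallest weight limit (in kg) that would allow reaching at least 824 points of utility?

Look for the lowest-weight combination reaching 824.
crampons + bear canister + stove + first-aid kit + down jacket: 893 utility at 13 kg.
Any bundle with less than 13 kg falls short of 824.

13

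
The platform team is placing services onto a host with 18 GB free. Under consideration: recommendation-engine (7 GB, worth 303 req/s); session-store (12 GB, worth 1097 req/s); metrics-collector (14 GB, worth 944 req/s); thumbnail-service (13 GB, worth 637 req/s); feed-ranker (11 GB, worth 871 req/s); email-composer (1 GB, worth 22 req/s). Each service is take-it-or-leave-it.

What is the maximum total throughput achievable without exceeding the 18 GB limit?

1174

Ranking by ratio (throughput/GB): session-store 91.42, feed-ranker 79.18, metrics-collector 67.43, thumbnail-service 49.00.
The ratio heuristic lands on session-store + email-composer (1119) but leaves 5 GB idle.
Dropping session-store and email-composer frees 13 GB; slotting in recommendation-engine + feed-ranker (18 GB) lifts the total to 1174 at 18 GB.
That's the maximum — no swap from here does better than 1174.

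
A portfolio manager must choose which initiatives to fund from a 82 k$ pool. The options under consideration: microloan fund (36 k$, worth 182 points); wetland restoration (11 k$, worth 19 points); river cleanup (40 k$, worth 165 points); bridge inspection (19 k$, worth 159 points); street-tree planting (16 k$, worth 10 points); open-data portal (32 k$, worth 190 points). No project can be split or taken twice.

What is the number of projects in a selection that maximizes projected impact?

3

Best achievable projected impact is 391.
One optimal bundle: microloan fund + wetland restoration + open-data portal (79 k$).
Every optimal selection uses 3 projects.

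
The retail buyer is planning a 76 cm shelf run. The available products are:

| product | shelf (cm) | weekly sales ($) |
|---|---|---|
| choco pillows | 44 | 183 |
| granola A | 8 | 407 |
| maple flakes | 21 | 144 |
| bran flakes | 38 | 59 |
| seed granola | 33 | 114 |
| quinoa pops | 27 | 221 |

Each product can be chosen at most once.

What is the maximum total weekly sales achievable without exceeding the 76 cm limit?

772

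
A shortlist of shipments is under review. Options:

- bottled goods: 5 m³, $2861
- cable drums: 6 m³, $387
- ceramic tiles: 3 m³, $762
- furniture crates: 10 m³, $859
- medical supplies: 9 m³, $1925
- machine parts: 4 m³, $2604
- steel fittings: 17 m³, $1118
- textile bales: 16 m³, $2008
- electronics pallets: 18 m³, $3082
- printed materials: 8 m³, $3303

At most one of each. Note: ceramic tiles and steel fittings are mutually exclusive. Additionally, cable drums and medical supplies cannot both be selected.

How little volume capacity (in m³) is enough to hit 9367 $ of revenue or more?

Minimise m³ subject to total revenue ≥ 9367.
bottled goods + ceramic tiles + machine parts + printed materials reaches 9530 using 20 m³.
Below 20 m³ the best achievable stays under 9367.

20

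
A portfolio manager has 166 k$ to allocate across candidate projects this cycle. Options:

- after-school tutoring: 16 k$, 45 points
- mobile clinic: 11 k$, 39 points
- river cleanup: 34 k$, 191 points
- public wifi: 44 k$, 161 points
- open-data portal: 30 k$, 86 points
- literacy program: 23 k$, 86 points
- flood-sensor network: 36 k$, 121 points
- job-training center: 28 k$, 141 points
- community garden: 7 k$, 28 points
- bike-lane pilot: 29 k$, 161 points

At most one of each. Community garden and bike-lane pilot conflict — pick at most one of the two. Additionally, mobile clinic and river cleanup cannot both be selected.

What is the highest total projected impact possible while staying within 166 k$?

745

Best packing: after-school tutoring + river cleanup + literacy program + flood-sensor network + job-training center + bike-lane pilot — 166 k$, 745 total.
An exhaustive check of the 1024 subsets confirms 745.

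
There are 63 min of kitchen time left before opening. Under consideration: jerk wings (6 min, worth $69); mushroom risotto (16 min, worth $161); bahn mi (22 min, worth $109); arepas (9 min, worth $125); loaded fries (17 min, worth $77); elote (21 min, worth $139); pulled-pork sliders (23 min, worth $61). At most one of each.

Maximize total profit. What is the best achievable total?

502

By profit per min: arepas 13.89, jerk wings 11.50, mushroom risotto 10.06 lead.
Filling by ratio: jerk wings + mushroom risotto + arepas + elote for 494, with 11 min left unused.
Dropping jerk wings frees 6 min; slotting in loaded fries (17 min) lifts the total to 502 at 63 min.
The closest alternative, jerk wings + mushroom risotto + arepas + elote, reaches only 494.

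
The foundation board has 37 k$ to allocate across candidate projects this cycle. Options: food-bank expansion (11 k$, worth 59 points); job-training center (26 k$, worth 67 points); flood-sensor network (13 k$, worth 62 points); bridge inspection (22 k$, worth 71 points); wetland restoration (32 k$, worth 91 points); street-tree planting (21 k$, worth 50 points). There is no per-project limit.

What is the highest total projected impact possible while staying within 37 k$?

183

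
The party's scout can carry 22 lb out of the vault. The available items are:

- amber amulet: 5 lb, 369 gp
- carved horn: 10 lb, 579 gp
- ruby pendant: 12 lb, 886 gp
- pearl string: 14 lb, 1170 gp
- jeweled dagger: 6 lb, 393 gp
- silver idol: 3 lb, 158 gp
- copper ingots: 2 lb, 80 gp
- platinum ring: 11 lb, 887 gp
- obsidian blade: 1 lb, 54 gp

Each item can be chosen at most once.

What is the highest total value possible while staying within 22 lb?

Density check — pearl string 83.57, platinum ring 80.64, ruby pendant 73.83 are the best per lb.
Taking the top-ratio items first gives amber amulet + pearl string + copper ingots + obsidian blade for 1673 (22 lb).
The 3 lb tied up in copper ingots and obsidian blade is better spent on silver idol — total rises to 1697 (22 lb).

1697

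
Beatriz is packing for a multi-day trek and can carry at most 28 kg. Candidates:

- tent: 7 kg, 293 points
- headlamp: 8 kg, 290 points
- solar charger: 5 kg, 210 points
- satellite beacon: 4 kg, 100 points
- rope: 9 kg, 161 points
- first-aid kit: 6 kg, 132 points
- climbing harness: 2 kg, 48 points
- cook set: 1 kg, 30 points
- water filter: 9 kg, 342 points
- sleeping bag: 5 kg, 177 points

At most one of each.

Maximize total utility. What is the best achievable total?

Density check — solar charger 42.00, tent 41.86, water filter 38.00, headlamp 36.25 are the best per kg.
Filling by ratio: tent + solar charger + cook set + water filter + sleeping bag for 1052, with 1 kg left unused.
The 1 kg tied up in cook set is better spent on climbing harness — total rises to 1070 (28 kg).

1070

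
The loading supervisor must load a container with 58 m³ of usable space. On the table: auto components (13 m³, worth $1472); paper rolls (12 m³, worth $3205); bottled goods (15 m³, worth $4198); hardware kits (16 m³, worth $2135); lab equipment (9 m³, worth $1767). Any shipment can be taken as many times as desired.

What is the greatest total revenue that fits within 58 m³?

15799

By revenue per m³: bottled goods 279.87, paper rolls 267.08, lab equipment 196.33 lead.
Best packing: paper rolls + 3×bottled goods — 57 m³, 15799 total.
The spare 1 m³ is too small for any remaining shipment, and no exchange beats 15799.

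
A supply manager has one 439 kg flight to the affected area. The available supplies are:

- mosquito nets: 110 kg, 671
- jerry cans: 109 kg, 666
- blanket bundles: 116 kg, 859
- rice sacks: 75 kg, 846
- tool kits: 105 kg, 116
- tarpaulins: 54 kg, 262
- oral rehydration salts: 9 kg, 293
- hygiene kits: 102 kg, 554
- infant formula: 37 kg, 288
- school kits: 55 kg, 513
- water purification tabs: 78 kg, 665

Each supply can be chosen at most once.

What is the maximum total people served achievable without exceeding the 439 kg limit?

3730

Greedy by ratio would take blanket bundles + rice sacks + tarpaulins + oral rehydration salts + infant formula + school kits + water purification tabs: 424 kg used, total 3726.
Dropping tarpaulins and infant formula frees 91 kg; slotting in hygiene kits (102 kg) lifts the total to 3730 at 435 kg.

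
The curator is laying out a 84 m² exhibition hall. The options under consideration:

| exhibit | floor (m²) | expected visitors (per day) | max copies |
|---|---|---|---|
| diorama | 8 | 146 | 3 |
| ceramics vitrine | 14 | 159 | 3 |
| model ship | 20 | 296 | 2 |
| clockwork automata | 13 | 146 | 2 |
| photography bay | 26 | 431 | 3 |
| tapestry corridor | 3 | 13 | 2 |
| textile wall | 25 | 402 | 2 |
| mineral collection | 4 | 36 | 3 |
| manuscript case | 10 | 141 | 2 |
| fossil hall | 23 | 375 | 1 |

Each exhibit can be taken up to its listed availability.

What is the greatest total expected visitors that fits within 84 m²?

1385

Greedy by ratio would take 3×diorama + 2×photography bay + 2×mineral collection: 84 m² used, total 1372.
Replace photography bay and 2×mineral collection with manuscript case + fossil hall: the trade gains 13 net, giving 1385 at 83 m².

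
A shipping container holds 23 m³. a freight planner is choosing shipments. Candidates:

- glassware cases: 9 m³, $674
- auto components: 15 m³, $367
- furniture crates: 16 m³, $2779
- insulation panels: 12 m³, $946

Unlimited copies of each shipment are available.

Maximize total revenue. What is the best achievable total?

Ranking by ratio (revenue/m³): furniture crates 173.69, insulation panels 78.83, glassware cases 74.89, auto components 24.47.
Furniture crates uses 16 of the 23 m³ and totals 2779.

2779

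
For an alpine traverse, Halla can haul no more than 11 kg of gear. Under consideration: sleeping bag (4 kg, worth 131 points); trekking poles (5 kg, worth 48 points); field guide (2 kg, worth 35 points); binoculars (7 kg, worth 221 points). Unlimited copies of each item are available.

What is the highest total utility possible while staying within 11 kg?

352

The ratio heuristic lands on 2×sleeping bag + field guide (297) but leaves 1 kg idle.
Dropping sleeping bag and field guide frees 6 kg; slotting in binoculars (7 kg) lifts the total to 352 at 11 kg.
No other feasible combination exceeds 352.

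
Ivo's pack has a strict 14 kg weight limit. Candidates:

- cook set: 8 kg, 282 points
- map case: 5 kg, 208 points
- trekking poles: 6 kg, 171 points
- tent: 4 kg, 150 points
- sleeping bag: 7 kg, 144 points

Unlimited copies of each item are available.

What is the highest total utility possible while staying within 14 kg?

2×map case + tent uses 14 of the 14 kg and totals 566.
Every other selection either busts 14 kg or fails to beat 566.

566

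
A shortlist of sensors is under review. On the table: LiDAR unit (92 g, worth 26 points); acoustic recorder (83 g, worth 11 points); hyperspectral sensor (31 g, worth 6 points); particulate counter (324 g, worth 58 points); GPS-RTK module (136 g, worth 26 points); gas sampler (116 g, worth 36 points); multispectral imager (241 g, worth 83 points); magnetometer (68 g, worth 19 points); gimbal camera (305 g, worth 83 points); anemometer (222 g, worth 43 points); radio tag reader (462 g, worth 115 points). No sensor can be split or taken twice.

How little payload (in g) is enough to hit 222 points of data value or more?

Look for the lowest-payload combination reaching 222.
LiDAR unit + gas sampler + multispectral imager + gimbal camera: 228 data value at 754 g.
Any bundle with less than 754 g falls short of 222.

754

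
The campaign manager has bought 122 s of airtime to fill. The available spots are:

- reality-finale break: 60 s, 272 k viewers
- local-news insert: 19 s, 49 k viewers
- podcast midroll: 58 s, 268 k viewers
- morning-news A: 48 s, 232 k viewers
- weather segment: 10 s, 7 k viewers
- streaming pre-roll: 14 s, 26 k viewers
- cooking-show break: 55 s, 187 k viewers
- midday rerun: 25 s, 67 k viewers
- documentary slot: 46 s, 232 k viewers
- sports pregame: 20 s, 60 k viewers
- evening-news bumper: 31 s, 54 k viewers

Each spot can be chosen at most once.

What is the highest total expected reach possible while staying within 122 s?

Ranking by ratio (expected reach/s): documentary slot 5.04, morning-news A 4.83, podcast midroll 4.62, reality-finale break 4.53.
The ratio heuristic lands on morning-news A + documentary slot + sports pregame (524) but leaves 8 s idle.
Using the slack differently, reality-finale break + podcast midroll comes to 540 at 118 s.

540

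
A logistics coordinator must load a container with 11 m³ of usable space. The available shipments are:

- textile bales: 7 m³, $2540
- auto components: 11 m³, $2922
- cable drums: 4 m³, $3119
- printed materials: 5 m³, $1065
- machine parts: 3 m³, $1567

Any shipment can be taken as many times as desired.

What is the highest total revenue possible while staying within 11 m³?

Taking 2×cable drums + machine parts: 11 m³ used, 7805 in revenue.
That's the maximum — no swap from here does better than 7805.

7805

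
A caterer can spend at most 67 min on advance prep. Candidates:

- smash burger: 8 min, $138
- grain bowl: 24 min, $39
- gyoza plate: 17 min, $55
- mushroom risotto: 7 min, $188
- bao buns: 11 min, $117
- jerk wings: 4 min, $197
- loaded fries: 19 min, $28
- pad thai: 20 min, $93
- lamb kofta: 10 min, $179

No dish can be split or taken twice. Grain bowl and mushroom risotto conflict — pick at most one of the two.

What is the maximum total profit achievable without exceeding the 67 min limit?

912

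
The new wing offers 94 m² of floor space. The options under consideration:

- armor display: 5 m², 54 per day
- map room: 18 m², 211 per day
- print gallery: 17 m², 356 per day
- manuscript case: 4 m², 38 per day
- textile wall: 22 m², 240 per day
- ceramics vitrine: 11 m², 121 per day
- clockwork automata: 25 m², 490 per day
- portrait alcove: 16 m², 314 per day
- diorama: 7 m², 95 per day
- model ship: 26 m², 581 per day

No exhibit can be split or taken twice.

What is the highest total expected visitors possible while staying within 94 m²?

1836

The ratio ordering already packs tightly: print gallery + clockwork automata + portrait alcove + diorama + model ship, 91 m², 1836.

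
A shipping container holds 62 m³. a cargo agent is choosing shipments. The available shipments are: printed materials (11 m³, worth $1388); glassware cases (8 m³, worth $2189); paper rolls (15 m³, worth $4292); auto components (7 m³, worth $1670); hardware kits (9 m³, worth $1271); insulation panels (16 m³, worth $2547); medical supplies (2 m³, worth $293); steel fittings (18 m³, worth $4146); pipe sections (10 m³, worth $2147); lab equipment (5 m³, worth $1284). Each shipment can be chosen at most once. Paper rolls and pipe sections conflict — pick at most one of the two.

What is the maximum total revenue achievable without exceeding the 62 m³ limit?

Greedy by ratio would take glassware cases + paper rolls + auto components + medical supplies + steel fittings + lab equipment: 55 m³ used, total 13874.
The 2 m³ tied up in medical supplies is better spent on hardware kits — total rises to 14852 (62 m³).
Every other selection either busts 62 m³ or breaks a pairing rule or fails to beat 14852.

14852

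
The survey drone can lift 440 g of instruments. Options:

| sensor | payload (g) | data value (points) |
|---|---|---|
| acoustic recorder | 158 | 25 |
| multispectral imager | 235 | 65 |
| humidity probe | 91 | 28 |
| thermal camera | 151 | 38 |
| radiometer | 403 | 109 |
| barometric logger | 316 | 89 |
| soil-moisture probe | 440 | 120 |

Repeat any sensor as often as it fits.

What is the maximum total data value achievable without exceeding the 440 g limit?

Taking the top-ratio sensors first gives 4×humidity probe for 112 (364 g).
Replace humidity probe with thermal camera: the trade gains 10 net, giving 122 at 424 g.
Nothing else within 440 g beats 122.

122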